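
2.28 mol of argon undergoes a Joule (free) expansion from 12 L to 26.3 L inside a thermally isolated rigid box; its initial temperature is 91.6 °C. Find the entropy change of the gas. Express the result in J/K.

ΔS_gas = 14.9 J/K

For an ideal gas in free expansion Q = 0 and W = 0, so T is unchanged.
Entropy is a state function; using a reversible isothermal path, ΔS_gas = nR ln(V₂/V₁) = 2.28 × 8.314 × ln(26.3/12) = 14.9 J/K.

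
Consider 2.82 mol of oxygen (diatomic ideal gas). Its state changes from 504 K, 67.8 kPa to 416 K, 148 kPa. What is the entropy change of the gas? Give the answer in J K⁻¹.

ΔS = -34 J/K

ΔS = nC_p ln(T₂/T₁) − nR ln(P₂/P₁), with C_p = 7R/2 = 29.1 J mol⁻¹ K⁻¹ for a diatomic ideal gas.
ΔS = 2.82 × [29.1 × ln(416/504) − 8.314 × ln(148/67.8)] = -34 J/K.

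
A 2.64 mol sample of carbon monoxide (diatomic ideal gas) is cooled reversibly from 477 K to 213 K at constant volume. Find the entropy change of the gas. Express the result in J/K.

ΔS = -44.2 J/K

At constant volume, ΔS = nC_V ln(T₂/T₁) with C_V = 5R/2 = 20.79 J mol⁻¹ K⁻¹.
ΔS = 2.64 × 20.79 × ln(213/477) = -44.2 J/K.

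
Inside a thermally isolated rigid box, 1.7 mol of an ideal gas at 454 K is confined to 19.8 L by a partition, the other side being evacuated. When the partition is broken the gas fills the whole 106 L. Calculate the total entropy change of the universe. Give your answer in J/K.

ΔS_universe = 23.7 J/K

For an ideal gas in free expansion Q = 0 and W = 0, so T is unchanged.
Entropy is a state function; using a reversible isothermal path, ΔS_gas = nR ln(V₂/V₁) = 1.7 × 8.314 × ln(106/19.8) = 23.7 J/K.
The insulated surroundings exchange no heat, so ΔS_surr = 0 and ΔS_universe = ΔS_gas.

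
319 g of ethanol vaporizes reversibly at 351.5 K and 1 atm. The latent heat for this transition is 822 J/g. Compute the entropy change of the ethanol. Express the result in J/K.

ΔS = 746 J/K

Heat absorbed by the substance: Q = mL = 319 × 822 = 262218 J.
At constant T, ΔS = Q_rev/T = 262218 / 351.5 = 746 J/K.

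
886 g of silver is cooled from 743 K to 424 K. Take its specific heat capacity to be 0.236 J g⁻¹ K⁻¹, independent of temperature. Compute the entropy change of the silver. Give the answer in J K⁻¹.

ΔS = ∫dQ_rev/T = m c ln(T₂/T₁) = 886 × 0.236 × ln(424/743) = -117 J/K.

ΔS = -117 J/K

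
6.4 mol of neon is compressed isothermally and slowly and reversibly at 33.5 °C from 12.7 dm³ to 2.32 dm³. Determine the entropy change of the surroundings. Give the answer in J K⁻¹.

For an isothermal ideal gas ΔS_gas = nR ln(V₂/V₁) = 6.4 × 8.314 × ln(2.32/12.7) = -90.5 J/K.
The process is reversible, so ΔS_surr = −ΔS_gas = 90.5 J/K and ΔS_universe = 0.

ΔS_surr = 90.5 J/K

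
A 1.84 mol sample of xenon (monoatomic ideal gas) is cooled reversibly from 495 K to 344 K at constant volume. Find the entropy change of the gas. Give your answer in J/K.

At constant volume, ΔS = nC_V ln(T₂/T₁) with C_V = 3R/2 = 12.47 J mol⁻¹ K⁻¹.
ΔS = 1.84 × 12.47 × ln(344/495) = -8.35 J/K.

ΔS = -8.35 J/K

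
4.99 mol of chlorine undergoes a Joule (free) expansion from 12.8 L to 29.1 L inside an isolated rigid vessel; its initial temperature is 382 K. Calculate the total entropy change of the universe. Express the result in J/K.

For an ideal gas in free expansion Q = 0 and W = 0, so T is unchanged.
Entropy is a state function; using a reversible isothermal path, ΔS_gas = nR ln(V₂/V₁) = 4.99 × 8.314 × ln(29.1/12.8) = 34.1 J/K.
The insulated surroundings exchange no heat, so ΔS_surr = 0 and ΔS_universe = ΔS_gas.

ΔS_universe = 34.1 J/K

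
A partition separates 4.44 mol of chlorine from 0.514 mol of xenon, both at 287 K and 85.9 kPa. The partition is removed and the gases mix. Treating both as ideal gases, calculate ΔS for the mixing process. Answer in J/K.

Mole fractions: x_A = 4.44/4.95 = 0.896, x_B = 0.104.
ΔS_mix = −R(n_A ln x_A + n_B ln x_B) = −8.314 × (4.44 ln 0.896 + 0.514 ln 0.104) = 13.7 J/K.

ΔS_mix = 13.7 J/K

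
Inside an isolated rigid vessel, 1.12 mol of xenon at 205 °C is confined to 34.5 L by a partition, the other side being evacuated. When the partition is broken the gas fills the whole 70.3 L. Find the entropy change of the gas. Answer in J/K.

ΔS_gas = 6.63 J/K

No heat is exchanged and no work is done, so the ideal-gas temperature stays constant.
Entropy is a state function; using a reversible isothermal path, ΔS_gas = nR ln(V₂/V₁) = 1.12 × 8.314 × ln(70.3/34.5) = 6.63 J/K.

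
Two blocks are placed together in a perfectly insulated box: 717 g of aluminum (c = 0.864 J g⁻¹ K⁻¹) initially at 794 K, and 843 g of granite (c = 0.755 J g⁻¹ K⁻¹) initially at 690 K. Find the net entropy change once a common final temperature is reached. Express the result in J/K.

Energy balance: T_f = (m₁c₁T₁ + m₂c₂T₂)/(m₁c₁ + m₂c₂) = 741.3 K.
ΔS₁ = m₁c₁ ln(T_f/T₁) = 619.488 × ln(741.3/794) = -42.55 J/K.
ΔS₂ = m₂c₂ ln(T_f/T₂) = 636.465 × ln(741.3/690) = 45.64 J/K.
ΔS_total = -42.55 + 45.64 = 3.09 J/K.

ΔS_total = 3.09 J/K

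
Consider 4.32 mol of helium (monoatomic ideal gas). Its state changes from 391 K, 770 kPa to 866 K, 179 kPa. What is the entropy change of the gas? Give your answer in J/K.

ΔS = 124 J/K

ΔS = nC_p ln(T₂/T₁) − nR ln(P₂/P₁), with C_p = 5R/2 = 20.79 J mol⁻¹ K⁻¹ for a monoatomic ideal gas.
ΔS = 4.32 × [20.79 × ln(866/391) − 8.314 × ln(179/770)] = 124 J/K.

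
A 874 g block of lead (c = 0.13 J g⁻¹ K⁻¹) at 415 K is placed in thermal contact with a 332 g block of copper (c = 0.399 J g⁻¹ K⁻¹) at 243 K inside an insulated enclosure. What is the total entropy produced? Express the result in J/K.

Energy balance: T_f = (m₁c₁T₁ + m₂c₂T₂)/(m₁c₁ + m₂c₂) = 322.41 K.
ΔS₁ = m₁c₁ ln(T_f/T₁) = 113.62 × ln(322.41/415) = -28.68 J/K.
ΔS₂ = m₂c₂ ln(T_f/T₂) = 132.468 × ln(322.41/243) = 37.46 J/K.
ΔS_total = -28.68 + 37.46 = 8.78 J/K.

ΔS_total = 8.78 J/K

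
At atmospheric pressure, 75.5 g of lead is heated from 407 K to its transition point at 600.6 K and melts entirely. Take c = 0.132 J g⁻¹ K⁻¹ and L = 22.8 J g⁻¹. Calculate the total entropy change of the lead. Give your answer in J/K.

ΔS = 6.74 J/K

Warming step: ΔS₁ = m c ln(T_tr/T_i) = 75.5 × 0.132 × ln(600.6/407) = 3.878 J/K.
Phase change: ΔS₂ = +mL/T_tr = 75.5 × 22.8 / 600.6 = 2.866 J/K.
ΔS_total = (3.878) + (2.866) = 6.74 J/K.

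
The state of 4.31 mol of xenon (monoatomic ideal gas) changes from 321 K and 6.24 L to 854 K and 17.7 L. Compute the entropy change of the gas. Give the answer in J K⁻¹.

ΔS = 90 J/K

Entropy is a state function: ΔS = nC_V ln(T₂/T₁) + nR ln(V₂/V₁), with C_V = 3R/2 = 12.47 J mol⁻¹ K⁻¹ for a monoatomic ideal gas.
ΔS = 4.31 × [12.47 × ln(854/321) + 8.314 × ln(17.7/6.24)] = 90 J/K.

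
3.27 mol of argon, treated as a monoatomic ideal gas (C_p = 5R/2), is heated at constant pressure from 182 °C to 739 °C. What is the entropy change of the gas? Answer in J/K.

In kelvin: T₁ = 455.15 K, T₂ = 1012.15 K. At constant pressure, ΔS = nC_p ln(T₂/T₁) with C_p = 5R/2 = 20.79 J mol⁻¹ K⁻¹.
ΔS = 3.27 × 20.79 × ln(1012.15/455.15) = 54.3 J/K.

ΔS = 54.3 J/K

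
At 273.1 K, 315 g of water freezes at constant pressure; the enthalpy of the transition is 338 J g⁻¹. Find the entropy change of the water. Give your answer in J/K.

ΔS = -390 J/K

Heat released by the substance: Q = −mL = −315 × 338 = −106470 J.
At constant T, ΔS = Q_rev/T = −106470 / 273.1 = -390 J/K.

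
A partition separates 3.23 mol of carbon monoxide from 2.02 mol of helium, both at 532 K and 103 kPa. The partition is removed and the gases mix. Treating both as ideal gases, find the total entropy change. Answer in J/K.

Mole fractions: x_A = 3.23/5.25 = 0.615, x_B = 0.385.
ΔS_mix = −R(n_A ln x_A + n_B ln x_B) = −8.314 × (3.23 ln 0.615 + 2.02 ln 0.385) = 29.1 J/K.

ΔS_mix = 29.1 J/K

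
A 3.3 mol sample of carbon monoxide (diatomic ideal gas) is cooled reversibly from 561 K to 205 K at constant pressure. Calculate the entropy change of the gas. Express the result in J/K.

ΔS = -96.7 J/K

At constant pressure, ΔS = nC_p ln(T₂/T₁) with C_p = 7R/2 = 29.1 J mol⁻¹ K⁻¹.
ΔS = 3.3 × 29.1 × ln(205/561) = -96.7 J/K.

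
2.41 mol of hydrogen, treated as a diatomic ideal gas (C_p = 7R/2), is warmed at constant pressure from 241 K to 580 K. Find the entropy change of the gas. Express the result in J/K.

At constant pressure, ΔS = nC_p ln(T₂/T₁) with C_p = 7R/2 = 29.1 J mol⁻¹ K⁻¹.
ΔS = 2.41 × 29.1 × ln(580/241) = 61.6 J/K.

ΔS = 61.6 J/K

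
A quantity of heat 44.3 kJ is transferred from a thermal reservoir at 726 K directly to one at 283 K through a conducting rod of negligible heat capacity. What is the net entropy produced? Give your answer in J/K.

ΔS_total = 95.5 J/K

ΔS_hot = −Q/T_H = −44300/726 = -61.02 J/K and ΔS_cold = +Q/T_C = 44300/283 = 156.5 J/K.
ΔS_total = -61.02 + 156.5 = 95.5 J/K, positive as the second law requires.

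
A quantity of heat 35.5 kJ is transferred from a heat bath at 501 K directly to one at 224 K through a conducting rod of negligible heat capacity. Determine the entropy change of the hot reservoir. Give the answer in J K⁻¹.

The hot reservoir loses heat Q, so ΔS_hot = −Q/T_H = −35500/501 = -70.9 J/K.

ΔS_hot = -70.9 J/K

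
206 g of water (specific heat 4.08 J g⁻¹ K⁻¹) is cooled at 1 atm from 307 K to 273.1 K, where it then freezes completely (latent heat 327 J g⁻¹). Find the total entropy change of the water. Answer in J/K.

Cooling step: ΔS₁ = m c ln(T_tr/T_i) = 206 × 4.08 × ln(273.1/307) = -98.34 J/K.
Phase change: ΔS₂ = −mL/T_tr = −206 × 327 / 273.1 = -246.7 J/K.
ΔS_total = (-98.34) + (-246.7) = -345 J/K.

ΔS = -345 J/K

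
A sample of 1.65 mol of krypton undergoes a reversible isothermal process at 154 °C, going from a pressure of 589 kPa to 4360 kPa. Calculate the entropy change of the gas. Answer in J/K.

ΔS_gas = -27.5 J/K

For an isothermal ideal gas ΔS_gas = nR ln(P₁/P₂) = 1.65 × 8.314 × ln(589/4360) = -27.5 J/K.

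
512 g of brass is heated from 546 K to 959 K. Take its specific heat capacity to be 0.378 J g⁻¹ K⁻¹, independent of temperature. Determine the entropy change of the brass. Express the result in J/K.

ΔS = ∫dQ_rev/T = m c ln(T₂/T₁) = 512 × 0.378 × ln(959/546) = 109 J/K.

ΔS = 109 J/K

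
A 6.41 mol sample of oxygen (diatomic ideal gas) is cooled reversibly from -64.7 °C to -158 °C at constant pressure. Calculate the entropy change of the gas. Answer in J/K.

ΔS = -111 J/K

In kelvin: T₁ = 208.45 K, T₂ = 115.15 K. At constant pressure, ΔS = nC_p ln(T₂/T₁) with C_p = 7R/2 = 29.1 J mol⁻¹ K⁻¹.
ΔS = 6.41 × 29.1 × ln(115.15/208.45) = -111 J/K.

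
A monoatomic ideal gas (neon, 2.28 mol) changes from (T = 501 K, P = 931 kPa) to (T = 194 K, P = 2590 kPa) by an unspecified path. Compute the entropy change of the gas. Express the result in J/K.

ΔS = -64.4 J/K

ΔS = nC_p ln(T₂/T₁) − nR ln(P₂/P₁), with C_p = 5R/2 = 20.79 J mol⁻¹ K⁻¹ for a monoatomic ideal gas.
ΔS = 2.28 × [20.79 × ln(194/501) − 8.314 × ln(2590/931)] = -64.4 J/K.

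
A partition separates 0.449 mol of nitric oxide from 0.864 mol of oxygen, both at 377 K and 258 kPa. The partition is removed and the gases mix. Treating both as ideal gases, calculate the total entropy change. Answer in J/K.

ΔS_mix = 7.01 J/K

Mole fractions: x_A = 0.449/1.31 = 0.342, x_B = 0.658.
ΔS_mix = −R(n_A ln x_A + n_B ln x_B) = −8.314 × (0.449 ln 0.342 + 0.864 ln 0.658) = 7.01 J/K.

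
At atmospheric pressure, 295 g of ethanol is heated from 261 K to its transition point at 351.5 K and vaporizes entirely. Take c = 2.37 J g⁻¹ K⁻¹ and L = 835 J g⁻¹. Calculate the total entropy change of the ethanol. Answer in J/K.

Warming step: ΔS₁ = m c ln(T_tr/T_i) = 295 × 2.37 × ln(351.5/261) = 208.1 J/K.
Phase change: ΔS₂ = +mL/T_tr = 295 × 835 / 351.5 = 700.8 J/K.
ΔS_total = (208.1) + (700.8) = 909 J/K.

ΔS = 909 J/K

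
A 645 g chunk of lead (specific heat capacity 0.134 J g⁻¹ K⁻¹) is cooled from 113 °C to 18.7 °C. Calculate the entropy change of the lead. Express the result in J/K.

ΔS = -24.2 J/K

In kelvin: T₁ = 386.15 K, T₂ = 291.85 K. ΔS = ∫dQ_rev/T = m c ln(T₂/T₁) = 645 × 0.134 × ln(291.85/386.15) = -24.2 J/K.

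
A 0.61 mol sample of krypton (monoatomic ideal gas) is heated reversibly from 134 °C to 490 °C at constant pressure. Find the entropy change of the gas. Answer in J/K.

ΔS = 7.97 J/K

In kelvin: T₁ = 407.15 K, T₂ = 763.15 K. At constant pressure, ΔS = nC_p ln(T₂/T₁) with C_p = 5R/2 = 20.79 J mol⁻¹ K⁻¹.
ΔS = 0.61 × 20.79 × ln(763.15/407.15) = 7.97 J/K.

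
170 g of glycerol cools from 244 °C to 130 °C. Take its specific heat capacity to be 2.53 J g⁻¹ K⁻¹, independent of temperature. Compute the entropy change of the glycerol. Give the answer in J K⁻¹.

ΔS = -107 J/K

In kelvin: T₁ = 517.15 K, T₂ = 403.15 K. ΔS = ∫dQ_rev/T = m c ln(T₂/T₁) = 170 × 2.53 × ln(403.15/517.15) = -107 J/K.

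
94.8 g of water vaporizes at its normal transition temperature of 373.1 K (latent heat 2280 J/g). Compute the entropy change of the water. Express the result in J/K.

ΔS = 579 J/K

Heat absorbed by the substance: Q = mL = 94.8 × 2280 = 216144 J.
At constant T, ΔS = Q_rev/T = 216144 / 373.1 = 579 J/K.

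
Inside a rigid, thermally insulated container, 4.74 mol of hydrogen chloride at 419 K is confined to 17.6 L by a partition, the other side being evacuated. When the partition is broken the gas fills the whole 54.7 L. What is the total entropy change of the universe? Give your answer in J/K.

ΔS_universe = 44.7 J/K

No heat is exchanged and no work is done, so the ideal-gas temperature stays constant.
Entropy is a state function; using a reversible isothermal path, ΔS_gas = nR ln(V₂/V₁) = 4.74 × 8.314 × ln(54.7/17.6) = 44.7 J/K.
The insulated surroundings exchange no heat, so ΔS_surr = 0 and ΔS_universe = ΔS_gas.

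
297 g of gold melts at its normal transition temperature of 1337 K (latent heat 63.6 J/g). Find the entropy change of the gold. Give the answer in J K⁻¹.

ΔS = 14.1 J/K

Heat absorbed by the substance: Q = mL = 297 × 63.6 = 18889.2 J.
At constant T, ΔS = Q_rev/T = 18889.2 / 1337 = 14.1 J/K.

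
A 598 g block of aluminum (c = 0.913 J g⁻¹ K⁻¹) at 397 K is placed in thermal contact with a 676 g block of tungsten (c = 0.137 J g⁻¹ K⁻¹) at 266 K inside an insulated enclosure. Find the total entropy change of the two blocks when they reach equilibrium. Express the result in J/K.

ΔS_total = 5.77 J/K

Energy balance: T_f = (m₁c₁T₁ + m₂c₂T₂)/(m₁c₁ + m₂c₂) = 378 K.
ΔS₁ = m₁c₁ ln(T_f/T₁) = 545.974 × ln(378/397) = -26.77 J/K.
ΔS₂ = m₂c₂ ln(T_f/T₂) = 92.612 × ln(378/266) = 32.54 J/K.
ΔS_total = -26.77 + 32.54 = 5.77 J/K.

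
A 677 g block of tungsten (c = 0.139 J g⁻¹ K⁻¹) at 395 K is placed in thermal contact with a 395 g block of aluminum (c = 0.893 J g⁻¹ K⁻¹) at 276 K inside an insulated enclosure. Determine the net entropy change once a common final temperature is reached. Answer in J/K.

Energy balance: T_f = (m₁c₁T₁ + m₂c₂T₂)/(m₁c₁ + m₂c₂) = 301.06 K.
ΔS₁ = m₁c₁ ln(T_f/T₁) = 94.103 × ln(301.06/395) = -25.56 J/K.
ΔS₂ = m₂c₂ ln(T_f/T₂) = 352.735 × ln(301.06/276) = 30.66 J/K.
ΔS_total = -25.56 + 30.66 = 5.1 J/K.

ΔS_total = 5.1 J/K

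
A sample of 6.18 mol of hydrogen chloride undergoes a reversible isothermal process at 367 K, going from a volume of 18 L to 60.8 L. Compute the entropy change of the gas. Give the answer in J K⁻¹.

For an isothermal ideal gas ΔS_gas = nR ln(V₂/V₁) = 6.18 × 8.314 × ln(60.8/18) = 62.5 J/K.

ΔS_gas = 62.5 J/K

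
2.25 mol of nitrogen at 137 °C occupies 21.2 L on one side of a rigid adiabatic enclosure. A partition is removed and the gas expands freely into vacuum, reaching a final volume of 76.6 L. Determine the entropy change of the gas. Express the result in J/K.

ΔS_gas = 24 J/K

For an ideal gas in free expansion Q = 0 and W = 0, so T is unchanged.
Entropy is a state function; using a reversible isothermal path, ΔS_gas = nR ln(V₂/V₁) = 2.25 × 8.314 × ln(76.6/21.2) = 24 J/K.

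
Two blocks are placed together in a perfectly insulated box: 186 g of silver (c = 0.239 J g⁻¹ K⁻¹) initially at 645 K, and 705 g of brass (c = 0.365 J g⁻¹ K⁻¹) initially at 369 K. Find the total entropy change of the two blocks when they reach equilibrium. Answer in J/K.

Energy balance: T_f = (m₁c₁T₁ + m₂c₂T₂)/(m₁c₁ + m₂c₂) = 409.66 K.
ΔS₁ = m₁c₁ ln(T_f/T₁) = 44.454 × ln(409.66/645) = -20.18 J/K.
ΔS₂ = m₂c₂ ln(T_f/T₂) = 257.325 × ln(409.66/369) = 26.9 J/K.
ΔS_total = -20.18 + 26.9 = 6.72 J/K.

ΔS_total = 6.72 J/K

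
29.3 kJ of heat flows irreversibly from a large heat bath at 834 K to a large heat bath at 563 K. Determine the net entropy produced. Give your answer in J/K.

ΔS_total = 16.9 J/K

ΔS_hot = −Q/T_H = −29300/834 = -35.13 J/K and ΔS_cold = +Q/T_C = 29300/563 = 52.04 J/K.
ΔS_total = -35.13 + 52.04 = 16.9 J/K, positive as the second law requires.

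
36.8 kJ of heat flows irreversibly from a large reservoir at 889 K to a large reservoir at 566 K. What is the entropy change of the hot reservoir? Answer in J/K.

The hot reservoir loses heat Q, so ΔS_hot = −Q/T_H = −36800/889 = -41.4 J/K.

ΔS_hot = -41.4 J/K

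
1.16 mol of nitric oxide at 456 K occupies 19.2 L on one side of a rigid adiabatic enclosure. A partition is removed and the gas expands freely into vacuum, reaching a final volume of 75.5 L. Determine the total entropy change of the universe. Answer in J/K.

For an ideal gas in free expansion Q = 0 and W = 0, so T is unchanged.
Entropy is a state function; using a reversible isothermal path, ΔS_gas = nR ln(V₂/V₁) = 1.16 × 8.314 × ln(75.5/19.2) = 13.2 J/K.
The insulated surroundings exchange no heat, so ΔS_surr = 0 and ΔS_universe = ΔS_gas.

ΔS_universe = 13.2 J/K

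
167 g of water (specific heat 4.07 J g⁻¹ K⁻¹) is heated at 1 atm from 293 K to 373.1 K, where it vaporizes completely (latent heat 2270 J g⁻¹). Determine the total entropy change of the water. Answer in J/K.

Warming step: ΔS₁ = m c ln(T_tr/T_i) = 167 × 4.07 × ln(373.1/293) = 164.3 J/K.
Phase change: ΔS₂ = +mL/T_tr = 167 × 2270 / 373.1 = 1016 J/K.
ΔS_total = (164.3) + (1016) = 1180 J/K.

ΔS = 1180 J/K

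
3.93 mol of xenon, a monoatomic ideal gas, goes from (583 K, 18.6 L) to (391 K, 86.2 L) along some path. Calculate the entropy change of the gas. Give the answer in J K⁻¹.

ΔS = 30.5 J/K

Entropy is a state function: ΔS = nC_V ln(T₂/T₁) + nR ln(V₂/V₁), with C_V = 3R/2 = 12.47 J mol⁻¹ K⁻¹ for a monoatomic ideal gas.
ΔS = 3.93 × [12.47 × ln(391/583) + 8.314 × ln(86.2/18.6)] = 30.5 J/K.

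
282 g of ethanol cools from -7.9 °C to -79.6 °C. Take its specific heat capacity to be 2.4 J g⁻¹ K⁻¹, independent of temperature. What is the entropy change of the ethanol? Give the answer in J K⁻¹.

In kelvin: T₁ = 265.25 K, T₂ = 193.55 K. ΔS = ∫dQ_rev/T = m c ln(T₂/T₁) = 282 × 2.4 × ln(193.55/265.25) = -213 J/K.

ΔS = -213 J/K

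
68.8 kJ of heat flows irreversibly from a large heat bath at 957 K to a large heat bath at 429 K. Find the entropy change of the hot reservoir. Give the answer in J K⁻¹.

The hot reservoir loses heat Q, so ΔS_hot = −Q/T_H = −68800/957 = -71.9 J/K.

ΔS_hot = -71.9 J/K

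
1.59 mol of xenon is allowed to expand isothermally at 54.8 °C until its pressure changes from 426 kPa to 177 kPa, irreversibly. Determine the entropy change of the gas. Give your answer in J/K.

ΔS_gas = 11.6 J/K

Entropy is a state function, so ΔS_gas depends only on the end states.
For an isothermal ideal gas ΔS_gas = nR ln(P₁/P₂) = 1.59 × 8.314 × ln(426/177) = 11.6 J/K.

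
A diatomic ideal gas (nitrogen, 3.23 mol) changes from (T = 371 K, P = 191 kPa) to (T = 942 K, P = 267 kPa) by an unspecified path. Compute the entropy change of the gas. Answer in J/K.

ΔS = nC_p ln(T₂/T₁) − nR ln(P₂/P₁), with C_p = 7R/2 = 29.1 J mol⁻¹ K⁻¹ for a diatomic ideal gas.
ΔS = 3.23 × [29.1 × ln(942/371) − 8.314 × ln(267/191)] = 78.6 J/K.

ΔS = 78.6 J/K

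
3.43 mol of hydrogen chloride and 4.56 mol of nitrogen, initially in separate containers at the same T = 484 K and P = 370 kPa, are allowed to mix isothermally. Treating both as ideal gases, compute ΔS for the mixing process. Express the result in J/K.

Mole fractions: x_A = 3.43/7.99 = 0.429, x_B = 0.571.
ΔS_mix = −R(n_A ln x_A + n_B ln x_B) = −8.314 × (3.43 ln 0.429 + 4.56 ln 0.571) = 45.4 J/K.

ΔS_mix = 45.4 J/K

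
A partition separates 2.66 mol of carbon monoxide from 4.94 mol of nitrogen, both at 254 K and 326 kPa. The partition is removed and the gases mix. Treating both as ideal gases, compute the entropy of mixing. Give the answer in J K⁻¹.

Mole fractions: x_A = 2.66/7.6 = 0.35, x_B = 0.65.
ΔS_mix = −R(n_A ln x_A + n_B ln x_B) = −8.314 × (2.66 ln 0.35 + 4.94 ln 0.65) = 40.9 J/K.

ΔS_mix = 40.9 J/K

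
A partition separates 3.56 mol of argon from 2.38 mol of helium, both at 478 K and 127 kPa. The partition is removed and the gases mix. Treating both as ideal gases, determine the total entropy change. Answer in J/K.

Mole fractions: x_A = 3.56/5.94 = 0.599, x_B = 0.401.
ΔS_mix = −R(n_A ln x_A + n_B ln x_B) = −8.314 × (3.56 ln 0.599 + 2.38 ln 0.401) = 33.3 J/K.

ΔS_mix = 33.3 J/K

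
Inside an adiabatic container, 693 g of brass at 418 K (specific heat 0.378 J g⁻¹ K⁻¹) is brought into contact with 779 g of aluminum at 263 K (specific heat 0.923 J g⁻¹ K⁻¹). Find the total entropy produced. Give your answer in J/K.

Energy balance: T_f = (m₁c₁T₁ + m₂c₂T₂)/(m₁c₁ + m₂c₂) = 304.39 K.
ΔS₁ = m₁c₁ ln(T_f/T₁) = 261.954 × ln(304.39/418) = -83.08 J/K.
ΔS₂ = m₂c₂ ln(T_f/T₂) = 719.017 × ln(304.39/263) = 105.1 J/K.
ΔS_total = -83.08 + 105.1 = 22 J/K.

ΔS_total = 22 J/K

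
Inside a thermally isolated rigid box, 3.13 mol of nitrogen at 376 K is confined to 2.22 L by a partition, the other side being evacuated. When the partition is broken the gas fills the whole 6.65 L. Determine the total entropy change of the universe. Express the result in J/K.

For an ideal gas in free expansion Q = 0 and W = 0, so T is unchanged.
Entropy is a state function; using a reversible isothermal path, ΔS_gas = nR ln(V₂/V₁) = 3.13 × 8.314 × ln(6.65/2.22) = 28.5 J/K.
The insulated surroundings exchange no heat, so ΔS_surr = 0 and ΔS_universe = ΔS_gas.

ΔS_universe = 28.5 J/K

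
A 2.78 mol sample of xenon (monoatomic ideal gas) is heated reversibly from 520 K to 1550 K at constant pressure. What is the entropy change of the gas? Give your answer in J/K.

ΔS = 63.1 J/K

At constant pressure, ΔS = nC_p ln(T₂/T₁) with C_p = 5R/2 = 20.79 J mol⁻¹ K⁻¹.
ΔS = 2.78 × 20.79 × ln(1550/520) = 63.1 J/K.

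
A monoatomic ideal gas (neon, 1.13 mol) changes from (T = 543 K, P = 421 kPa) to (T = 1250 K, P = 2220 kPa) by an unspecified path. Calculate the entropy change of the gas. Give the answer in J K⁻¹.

ΔS = nC_p ln(T₂/T₁) − nR ln(P₂/P₁), with C_p = 5R/2 = 20.79 J mol⁻¹ K⁻¹ for a monoatomic ideal gas.
ΔS = 1.13 × [20.79 × ln(1250/543) − 8.314 × ln(2220/421)] = 3.96 J/K.

ΔS = 3.96 J/K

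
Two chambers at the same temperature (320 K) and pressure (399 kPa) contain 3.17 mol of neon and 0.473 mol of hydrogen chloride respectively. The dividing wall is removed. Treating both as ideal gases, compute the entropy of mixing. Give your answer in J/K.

ΔS_mix = 11.7 J/K

Mole fractions: x_A = 3.17/3.64 = 0.87, x_B = 0.13.
ΔS_mix = −R(n_A ln x_A + n_B ln x_B) = −8.314 × (3.17 ln 0.87 + 0.473 ln 0.13) = 11.7 J/K.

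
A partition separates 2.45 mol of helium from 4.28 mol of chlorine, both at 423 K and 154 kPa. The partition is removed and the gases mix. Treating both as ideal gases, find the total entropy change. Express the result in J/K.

ΔS_mix = 36.7 J/K

Mole fractions: x_A = 2.45/6.73 = 0.364, x_B = 0.636.
ΔS_mix = −R(n_A ln x_A + n_B ln x_B) = −8.314 × (2.45 ln 0.364 + 4.28 ln 0.636) = 36.7 J/K.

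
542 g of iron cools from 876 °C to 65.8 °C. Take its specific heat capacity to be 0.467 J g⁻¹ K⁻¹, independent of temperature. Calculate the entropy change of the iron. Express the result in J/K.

In kelvin: T₁ = 1149.15 K, T₂ = 338.95 K. ΔS = ∫dQ_rev/T = m c ln(T₂/T₁) = 542 × 0.467 × ln(338.95/1149.15) = -309 J/K.

ΔS = -309 J/K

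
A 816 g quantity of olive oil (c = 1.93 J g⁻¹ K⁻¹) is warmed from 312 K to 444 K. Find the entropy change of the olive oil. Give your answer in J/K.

ΔS = 556 J/K

ΔS = ∫dQ_rev/T = m c ln(T₂/T₁) = 816 × 1.93 × ln(444/312) = 556 J/K.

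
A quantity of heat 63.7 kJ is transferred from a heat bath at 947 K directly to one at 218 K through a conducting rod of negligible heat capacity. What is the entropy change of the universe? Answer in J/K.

ΔS_hot = −Q/T_H = −63700/947 = -67.27 J/K and ΔS_cold = +Q/T_C = 63700/218 = 292.2 J/K.
ΔS_total = -67.27 + 292.2 = 225 J/K, positive as the second law requires.

ΔS_total = 225 J/K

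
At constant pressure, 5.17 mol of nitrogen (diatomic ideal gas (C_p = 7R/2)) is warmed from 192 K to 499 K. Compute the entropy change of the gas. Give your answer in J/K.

ΔS = 144 J/K

At constant pressure, ΔS = nC_p ln(T₂/T₁) with C_p = 7R/2 = 29.1 J mol⁻¹ K⁻¹.
ΔS = 5.17 × 29.1 × ln(499/192) = 144 J/K.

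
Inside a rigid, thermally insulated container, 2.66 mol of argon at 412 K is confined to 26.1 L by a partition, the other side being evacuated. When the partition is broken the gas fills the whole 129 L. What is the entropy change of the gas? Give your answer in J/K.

ΔS_gas = 35.3 J/K

No heat is exchanged and no work is done, so the ideal-gas temperature stays constant.
Entropy is a state function; using a reversible isothermal path, ΔS_gas = nR ln(V₂/V₁) = 2.66 × 8.314 × ln(129/26.1) = 35.3 J/K.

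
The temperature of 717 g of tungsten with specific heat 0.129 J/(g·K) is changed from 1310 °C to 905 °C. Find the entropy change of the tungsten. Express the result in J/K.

In kelvin: T₁ = 1583.15 K, T₂ = 1178.15 K. ΔS = ∫dQ_rev/T = m c ln(T₂/T₁) = 717 × 0.129 × ln(1178.15/1583.15) = -27.3 J/K.

ΔS = -27.3 J/K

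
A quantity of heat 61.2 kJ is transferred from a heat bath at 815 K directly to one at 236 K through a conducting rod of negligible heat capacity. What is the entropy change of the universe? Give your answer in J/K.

ΔS_total = 184 J/K

ΔS_hot = −Q/T_H = −61200/815 = -75.09 J/K and ΔS_cold = +Q/T_C = 61200/236 = 259.3 J/K.
ΔS_total = -75.09 + 259.3 = 184 J/K, positive as the second law requires.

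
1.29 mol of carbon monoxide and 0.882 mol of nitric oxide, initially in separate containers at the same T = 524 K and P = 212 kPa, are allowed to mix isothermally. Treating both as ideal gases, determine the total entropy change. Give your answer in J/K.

Mole fractions: x_A = 1.29/2.17 = 0.594, x_B = 0.406.
ΔS_mix = −R(n_A ln x_A + n_B ln x_B) = −8.314 × (1.29 ln 0.594 + 0.882 ln 0.406) = 12.2 J/K.

ΔS_mix = 12.2 J/K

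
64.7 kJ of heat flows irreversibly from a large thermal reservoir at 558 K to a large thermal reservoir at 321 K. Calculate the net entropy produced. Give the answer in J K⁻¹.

ΔS_hot = −Q/T_H = −64700/558 = -115.95 J/K and ΔS_cold = +Q/T_C = 64700/321 = 201.56 J/K.
ΔS_total = -115.95 + 201.56 = 85.6 J/K, positive as the second law requires.

ΔS_total = 85.6 J/K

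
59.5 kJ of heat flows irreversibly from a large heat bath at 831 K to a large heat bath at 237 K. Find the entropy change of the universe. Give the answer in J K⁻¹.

ΔS_hot = −Q/T_H = −59500/831 = -71.6 J/K and ΔS_cold = +Q/T_C = 59500/237 = 251.05 J/K.
ΔS_total = -71.6 + 251.05 = 179 J/K, positive as the second law requires.

ΔS_total = 179 J/K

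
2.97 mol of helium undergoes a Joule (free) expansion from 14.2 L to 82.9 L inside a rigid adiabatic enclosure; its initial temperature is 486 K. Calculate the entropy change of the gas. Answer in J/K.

For an ideal gas in free expansion Q = 0 and W = 0, so T is unchanged.
Entropy is a state function; using a reversible isothermal path, ΔS_gas = nR ln(V₂/V₁) = 2.97 × 8.314 × ln(82.9/14.2) = 43.6 J/K.

ΔS_gas = 43.6 J/K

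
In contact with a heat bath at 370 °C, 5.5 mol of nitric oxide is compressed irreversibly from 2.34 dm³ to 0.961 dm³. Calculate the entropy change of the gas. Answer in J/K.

ΔS_gas = -40.7 J/K

Entropy is a state function, so ΔS_gas depends only on the end states.
For an isothermal ideal gas ΔS_gas = nR ln(V₂/V₁) = 5.5 × 8.314 × ln(0.961/2.34) = -40.7 J/K.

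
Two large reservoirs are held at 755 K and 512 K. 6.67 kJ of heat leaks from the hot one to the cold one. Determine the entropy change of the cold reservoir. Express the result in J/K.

ΔS_cold = 13 J/K

The cold reservoir gains heat Q, so ΔS_cold = +Q/T_C = 6670/512 = 13 J/K.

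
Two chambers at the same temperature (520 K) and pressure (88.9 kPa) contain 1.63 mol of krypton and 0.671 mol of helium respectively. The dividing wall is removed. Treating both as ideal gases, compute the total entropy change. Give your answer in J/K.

ΔS_mix = 11.5 J/K

Mole fractions: x_A = 1.63/2.3 = 0.708, x_B = 0.292.
ΔS_mix = −R(n_A ln x_A + n_B ln x_B) = −8.314 × (1.63 ln 0.708 + 0.671 ln 0.292) = 11.5 J/K.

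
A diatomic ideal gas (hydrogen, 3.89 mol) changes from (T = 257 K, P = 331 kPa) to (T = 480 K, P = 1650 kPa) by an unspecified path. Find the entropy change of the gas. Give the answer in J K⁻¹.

ΔS = nC_p ln(T₂/T₁) − nR ln(P₂/P₁), with C_p = 7R/2 = 29.1 J mol⁻¹ K⁻¹ for a diatomic ideal gas.
ΔS = 3.89 × [29.1 × ln(480/257) − 8.314 × ln(1650/331)] = 18.8 J/K.

ΔS = 18.8 J/K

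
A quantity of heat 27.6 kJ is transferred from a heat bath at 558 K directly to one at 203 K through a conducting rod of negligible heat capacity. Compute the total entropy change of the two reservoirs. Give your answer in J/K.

ΔS_total = 86.5 J/K

ΔS_hot = −Q/T_H = −27600/558 = -49.46 J/K and ΔS_cold = +Q/T_C = 27600/203 = 136 J/K.
ΔS_total = -49.46 + 136 = 86.5 J/K, positive as the second law requires.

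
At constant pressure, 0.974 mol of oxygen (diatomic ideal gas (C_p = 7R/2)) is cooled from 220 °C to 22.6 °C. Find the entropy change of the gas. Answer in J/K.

In kelvin: T₁ = 493.15 K, T₂ = 295.75 K. At constant pressure, ΔS = nC_p ln(T₂/T₁) with C_p = 7R/2 = 29.1 J mol⁻¹ K⁻¹.
ΔS = 0.974 × 29.1 × ln(295.75/493.15) = -14.5 J/K.

ΔS = -14.5 J/K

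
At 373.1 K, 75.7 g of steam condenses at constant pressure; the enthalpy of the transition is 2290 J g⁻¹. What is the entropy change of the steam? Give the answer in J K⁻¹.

ΔS = -465 J/K

Heat released by the substance: Q = −mL = −75.7 × 2290 = −173353 J.
At constant T, ΔS = Q_rev/T = −173353 / 373.1 = -465 J/K.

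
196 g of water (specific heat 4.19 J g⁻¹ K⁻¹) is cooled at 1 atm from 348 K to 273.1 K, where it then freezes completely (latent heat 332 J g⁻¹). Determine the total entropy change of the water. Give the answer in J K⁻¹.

Cooling step: ΔS₁ = m c ln(T_tr/T_i) = 196 × 4.19 × ln(273.1/348) = -199 J/K.
Phase change: ΔS₂ = −mL/T_tr = −196 × 332 / 273.1 = -238.3 J/K.
ΔS_total = (-199) + (-238.3) = -437 J/K.

ΔS = -437 J/K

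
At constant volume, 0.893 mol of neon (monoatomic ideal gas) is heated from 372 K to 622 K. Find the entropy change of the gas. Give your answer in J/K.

ΔS = 5.72 J/K

At constant volume, ΔS = nC_V ln(T₂/T₁) with C_V = 3R/2 = 12.47 J mol⁻¹ K⁻¹.
ΔS = 0.893 × 12.47 × ln(622/372) = 5.72 J/K.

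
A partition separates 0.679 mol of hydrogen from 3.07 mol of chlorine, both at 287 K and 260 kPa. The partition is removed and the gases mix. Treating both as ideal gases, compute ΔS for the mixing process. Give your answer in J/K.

ΔS_mix = 14.7 J/K

Mole fractions: x_A = 0.679/3.75 = 0.181, x_B = 0.819.
ΔS_mix = −R(n_A ln x_A + n_B ln x_B) = −8.314 × (0.679 ln 0.181 + 3.07 ln 0.819) = 14.7 J/K.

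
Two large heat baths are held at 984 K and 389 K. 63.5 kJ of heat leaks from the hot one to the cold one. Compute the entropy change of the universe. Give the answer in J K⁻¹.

ΔS_total = 98.7 J/K

ΔS_hot = −Q/T_H = −63500/984 = -64.53 J/K and ΔS_cold = +Q/T_C = 63500/389 = 163.2 J/K.
ΔS_total = -64.53 + 163.2 = 98.7 J/K, positive as the second law requires.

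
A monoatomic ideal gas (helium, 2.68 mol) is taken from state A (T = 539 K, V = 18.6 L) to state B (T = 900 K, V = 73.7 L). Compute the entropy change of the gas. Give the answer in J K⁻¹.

Entropy is a state function: ΔS = nC_V ln(T₂/T₁) + nR ln(V₂/V₁), with C_V = 3R/2 = 12.47 J mol⁻¹ K⁻¹ for a monoatomic ideal gas.
ΔS = 2.68 × [12.47 × ln(900/539) + 8.314 × ln(73.7/18.6)] = 47.8 J/K.

ΔS = 47.8 J/K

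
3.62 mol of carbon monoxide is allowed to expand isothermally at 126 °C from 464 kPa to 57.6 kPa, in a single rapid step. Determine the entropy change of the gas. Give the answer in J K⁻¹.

ΔS_gas = 62.8 J/K

Entropy is a state function, so ΔS_gas depends only on the end states.
For an isothermal ideal gas ΔS_gas = nR ln(P₁/P₂) = 3.62 × 8.314 × ln(464/57.6) = 62.8 J/K.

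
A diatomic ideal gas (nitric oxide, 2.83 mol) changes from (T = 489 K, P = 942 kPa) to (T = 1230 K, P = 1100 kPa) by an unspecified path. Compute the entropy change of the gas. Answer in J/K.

ΔS = 72.3 J/K

ΔS = nC_p ln(T₂/T₁) − nR ln(P₂/P₁), with C_p = 7R/2 = 29.1 J mol⁻¹ K⁻¹ for a diatomic ideal gas.
ΔS = 2.83 × [29.1 × ln(1230/489) − 8.314 × ln(1100/942)] = 72.3 J/K.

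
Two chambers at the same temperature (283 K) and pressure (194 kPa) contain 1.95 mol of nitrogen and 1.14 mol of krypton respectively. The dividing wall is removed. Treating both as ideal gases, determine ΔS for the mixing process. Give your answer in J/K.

Mole fractions: x_A = 1.95/3.09 = 0.631, x_B = 0.369.
ΔS_mix = −R(n_A ln x_A + n_B ln x_B) = −8.314 × (1.95 ln 0.631 + 1.14 ln 0.369) = 16.9 J/K.

ΔS_mix = 16.9 J/K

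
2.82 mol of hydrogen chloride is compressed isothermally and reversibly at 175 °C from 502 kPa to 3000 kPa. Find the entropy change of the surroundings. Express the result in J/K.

For an isothermal ideal gas ΔS_gas = nR ln(P₁/P₂) = 2.82 × 8.314 × ln(502/3000) = -41.9 J/K.
The process is reversible, so ΔS_surr = −ΔS_gas = 41.9 J/K and ΔS_universe = 0.

ΔS_surr = 41.9 J/K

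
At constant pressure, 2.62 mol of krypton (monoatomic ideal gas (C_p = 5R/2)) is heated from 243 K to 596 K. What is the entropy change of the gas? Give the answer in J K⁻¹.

ΔS = 48.9 J/K

At constant pressure, ΔS = nC_p ln(T₂/T₁) with C_p = 5R/2 = 20.79 J mol⁻¹ K⁻¹.
ΔS = 2.62 × 20.79 × ln(596/243) = 48.9 J/K.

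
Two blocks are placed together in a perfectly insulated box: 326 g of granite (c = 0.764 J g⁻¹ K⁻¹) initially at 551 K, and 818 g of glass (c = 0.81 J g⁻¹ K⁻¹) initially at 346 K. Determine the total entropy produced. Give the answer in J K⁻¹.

Energy balance: T_f = (m₁c₁T₁ + m₂c₂T₂)/(m₁c₁ + m₂c₂) = 402.01 K.
ΔS₁ = m₁c₁ ln(T_f/T₁) = 249.064 × ln(402.01/551) = -78.52 J/K.
ΔS₂ = m₂c₂ ln(T_f/T₂) = 662.58 × ln(402.01/346) = 99.41 J/K.
ΔS_total = -78.52 + 99.41 = 20.9 J/K.

ΔS_total = 20.9 J/K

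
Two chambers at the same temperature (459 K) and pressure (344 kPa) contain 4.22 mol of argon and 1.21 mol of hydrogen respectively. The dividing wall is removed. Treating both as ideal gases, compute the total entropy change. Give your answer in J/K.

Mole fractions: x_A = 4.22/5.43 = 0.777, x_B = 0.223.
ΔS_mix = −R(n_A ln x_A + n_B ln x_B) = −8.314 × (4.22 ln 0.777 + 1.21 ln 0.223) = 23.9 J/K.

ΔS_mix = 23.9 J/K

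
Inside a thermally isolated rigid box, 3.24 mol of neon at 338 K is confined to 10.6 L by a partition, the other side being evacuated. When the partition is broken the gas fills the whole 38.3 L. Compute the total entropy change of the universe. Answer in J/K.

For an ideal gas in free expansion Q = 0 and W = 0, so T is unchanged.
Entropy is a state function; using a reversible isothermal path, ΔS_gas = nR ln(V₂/V₁) = 3.24 × 8.314 × ln(38.3/10.6) = 34.6 J/K.
The insulated surroundings exchange no heat, so ΔS_surr = 0 and ΔS_universe = ΔS_gas.

ΔS_universe = 34.6 J/K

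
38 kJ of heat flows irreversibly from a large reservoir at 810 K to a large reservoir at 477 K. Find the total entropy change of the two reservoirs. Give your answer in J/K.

ΔS_hot = −Q/T_H = −38000/810 = -46.91 J/K and ΔS_cold = +Q/T_C = 38000/477 = 79.66 J/K.
ΔS_total = -46.91 + 79.66 = 32.8 J/K, positive as the second law requires.

ΔS_total = 32.8 J/K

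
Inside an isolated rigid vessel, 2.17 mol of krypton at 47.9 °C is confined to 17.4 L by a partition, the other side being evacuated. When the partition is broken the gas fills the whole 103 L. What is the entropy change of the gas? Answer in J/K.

ΔS_gas = 32.1 J/K

For an ideal gas in free expansion Q = 0 and W = 0, so T is unchanged.
Entropy is a state function; using a reversible isothermal path, ΔS_gas = nR ln(V₂/V₁) = 2.17 × 8.314 × ln(103/17.4) = 32.1 J/K.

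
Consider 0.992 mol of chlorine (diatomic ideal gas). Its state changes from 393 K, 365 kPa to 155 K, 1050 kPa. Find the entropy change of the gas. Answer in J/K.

ΔS = nC_p ln(T₂/T₁) − nR ln(P₂/P₁), with C_p = 7R/2 = 29.1 J mol⁻¹ K⁻¹ for a diatomic ideal gas.
ΔS = 0.992 × [29.1 × ln(155/393) − 8.314 × ln(1050/365)] = -35.6 J/K.

ΔS = -35.6 J/K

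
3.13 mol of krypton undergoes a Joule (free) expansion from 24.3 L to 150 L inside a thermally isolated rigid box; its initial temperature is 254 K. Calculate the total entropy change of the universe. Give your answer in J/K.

For an ideal gas in free expansion Q = 0 and W = 0, so T is unchanged.
Entropy is a state function; using a reversible isothermal path, ΔS_gas = nR ln(V₂/V₁) = 3.13 × 8.314 × ln(150/24.3) = 47.4 J/K.
The insulated surroundings exchange no heat, so ΔS_surr = 0 and ΔS_universe = ΔS_gas.

ΔS_universe = 47.4 J/K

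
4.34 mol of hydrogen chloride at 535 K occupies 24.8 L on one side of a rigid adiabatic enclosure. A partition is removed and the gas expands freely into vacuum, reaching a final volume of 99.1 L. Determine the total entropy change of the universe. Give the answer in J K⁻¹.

For an ideal gas in free expansion Q = 0 and W = 0, so T is unchanged.
Entropy is a state function; using a reversible isothermal path, ΔS_gas = nR ln(V₂/V₁) = 4.34 × 8.314 × ln(99.1/24.8) = 50 J/K.
The insulated surroundings exchange no heat, so ΔS_surr = 0 and ΔS_universe = ΔS_gas.

ΔS_universe = 50 J/K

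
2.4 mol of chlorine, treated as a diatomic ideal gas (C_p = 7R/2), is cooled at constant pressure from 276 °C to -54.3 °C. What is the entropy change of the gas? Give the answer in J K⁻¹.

In kelvin: T₁ = 549.15 K, T₂ = 218.85 K. At constant pressure, ΔS = nC_p ln(T₂/T₁) with C_p = 7R/2 = 29.1 J mol⁻¹ K⁻¹.
ΔS = 2.4 × 29.1 × ln(218.85/549.15) = -64.2 J/K.

ΔS = -64.2 J/K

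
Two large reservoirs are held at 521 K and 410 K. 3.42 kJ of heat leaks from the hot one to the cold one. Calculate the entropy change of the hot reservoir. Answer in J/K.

The hot reservoir loses heat Q, so ΔS_hot = −Q/T_H = −3420/521 = -6.56 J/K.

ΔS_hot = -6.56 J/K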